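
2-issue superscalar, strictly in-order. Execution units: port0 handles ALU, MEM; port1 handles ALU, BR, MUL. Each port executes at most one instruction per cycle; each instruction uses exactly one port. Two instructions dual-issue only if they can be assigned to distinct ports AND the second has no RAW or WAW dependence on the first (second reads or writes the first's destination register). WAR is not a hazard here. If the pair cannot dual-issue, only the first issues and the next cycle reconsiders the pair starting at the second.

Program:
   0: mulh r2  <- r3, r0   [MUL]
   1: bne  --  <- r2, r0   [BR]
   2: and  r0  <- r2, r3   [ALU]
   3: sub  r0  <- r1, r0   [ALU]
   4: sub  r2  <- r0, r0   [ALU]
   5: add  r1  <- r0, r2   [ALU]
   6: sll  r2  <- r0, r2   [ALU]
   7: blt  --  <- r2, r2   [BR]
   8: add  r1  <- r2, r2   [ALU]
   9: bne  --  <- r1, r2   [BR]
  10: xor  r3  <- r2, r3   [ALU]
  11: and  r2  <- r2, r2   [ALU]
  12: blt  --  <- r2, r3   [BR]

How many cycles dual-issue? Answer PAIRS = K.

PAIRS = 4

  cy0 -> i0 (mulh.MUL) no-port MUL/BR
  cy1 -> i1,i2 (bne.BR/and.ALU) pair
  cy2 -> i3 (sub.ALU) RAW r0
  cy3 -> i4 (sub.ALU) RAW r2
  cy4 -> i5,i6 (add.ALU/sll.ALU) pair
  cy5 -> i7,i8 (blt.BR/add.ALU) pair
  cy6 -> i9,i10 (bne.BR/xor.ALU) pair
  cy7 -> i11 (and.ALU) RAW r2
  cy8 -> i12 (blt.BR) tail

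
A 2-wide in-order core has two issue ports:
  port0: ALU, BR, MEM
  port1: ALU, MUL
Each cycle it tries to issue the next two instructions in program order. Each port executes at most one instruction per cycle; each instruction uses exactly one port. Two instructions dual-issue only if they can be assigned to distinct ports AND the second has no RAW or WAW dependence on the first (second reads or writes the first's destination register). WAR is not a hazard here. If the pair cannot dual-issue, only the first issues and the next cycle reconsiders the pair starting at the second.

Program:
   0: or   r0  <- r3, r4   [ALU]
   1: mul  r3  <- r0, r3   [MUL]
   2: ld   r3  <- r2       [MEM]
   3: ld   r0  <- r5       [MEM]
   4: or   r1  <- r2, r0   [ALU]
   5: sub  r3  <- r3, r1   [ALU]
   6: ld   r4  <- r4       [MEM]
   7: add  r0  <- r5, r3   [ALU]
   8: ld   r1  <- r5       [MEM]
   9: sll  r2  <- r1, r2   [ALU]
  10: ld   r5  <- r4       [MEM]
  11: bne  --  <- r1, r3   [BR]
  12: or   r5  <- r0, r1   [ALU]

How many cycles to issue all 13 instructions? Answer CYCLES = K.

t=0 i0:or.ALU ; RAW r0
t=1 i1:mul.MUL ; WAW r3
t=2 i2:ld.MEM ; no-port MEM/MEM
t=3 i3:ld.MEM ; RAW r0
t=4 i4:or.ALU ; RAW r1
t=5 i5,i6:sub.ALU;ld.MEM ; 2-wide
t=6 i7,i8:add.ALU;ld.MEM ; 2-wide
t=7 i9,i10:sll.ALU;ld.MEM ; 2-wide
t=8 i11,i12:bne.BR;or.ALU ; 2-wide

CYCLES = 9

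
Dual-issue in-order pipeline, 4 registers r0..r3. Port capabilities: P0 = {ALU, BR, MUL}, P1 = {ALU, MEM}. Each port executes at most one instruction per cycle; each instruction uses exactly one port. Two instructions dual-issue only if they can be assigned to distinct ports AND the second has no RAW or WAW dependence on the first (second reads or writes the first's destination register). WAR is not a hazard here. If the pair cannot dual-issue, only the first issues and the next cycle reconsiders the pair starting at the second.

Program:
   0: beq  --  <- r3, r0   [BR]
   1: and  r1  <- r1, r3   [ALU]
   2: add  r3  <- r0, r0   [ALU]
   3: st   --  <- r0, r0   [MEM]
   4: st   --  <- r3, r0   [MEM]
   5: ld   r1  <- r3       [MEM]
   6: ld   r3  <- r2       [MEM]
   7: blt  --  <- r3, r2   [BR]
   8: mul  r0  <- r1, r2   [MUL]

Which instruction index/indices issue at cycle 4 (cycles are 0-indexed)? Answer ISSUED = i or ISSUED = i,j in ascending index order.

ISSUED = 6

0. beq.BR+and.ALU @i0/i1  | dual
1. add.ALU+st.MEM @i2/i3  | dual
2. st.MEM @i4  | no-port MEM/MEM
3. ld.MEM @i5  | no-port MEM/MEM
4. ld.MEM @i6  | RAW r3
5. blt.BR @i7  | no-port BR/MUL
6. mul.MUL @i8  | tail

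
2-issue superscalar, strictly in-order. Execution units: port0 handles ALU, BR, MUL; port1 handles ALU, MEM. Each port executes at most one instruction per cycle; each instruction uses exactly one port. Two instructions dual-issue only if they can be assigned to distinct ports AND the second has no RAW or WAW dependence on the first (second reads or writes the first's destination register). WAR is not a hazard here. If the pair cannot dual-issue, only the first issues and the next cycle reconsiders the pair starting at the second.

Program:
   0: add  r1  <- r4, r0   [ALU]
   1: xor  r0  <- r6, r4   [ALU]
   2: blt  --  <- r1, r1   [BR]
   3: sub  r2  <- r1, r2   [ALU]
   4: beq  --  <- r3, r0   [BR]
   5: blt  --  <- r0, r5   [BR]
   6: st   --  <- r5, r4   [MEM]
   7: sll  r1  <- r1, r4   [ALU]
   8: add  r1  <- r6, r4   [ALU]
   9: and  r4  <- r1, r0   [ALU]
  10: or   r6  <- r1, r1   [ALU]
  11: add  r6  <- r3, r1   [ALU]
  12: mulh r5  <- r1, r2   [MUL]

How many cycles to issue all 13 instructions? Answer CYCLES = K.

[0] i0+i1  add/xor  -- pair
[1] i2+i3  blt/sub  -- pair
[2] i4  beq  -- no-port BR/BR
[3] i5+i6  blt/st  -- pair
[4] i7  sll  -- WAW r1
[5] i8  add  -- RAW r1
[6] i9+i10  and/or  -- pair
[7] i11+i12  add/mulh  -- pair

CYCLES = 8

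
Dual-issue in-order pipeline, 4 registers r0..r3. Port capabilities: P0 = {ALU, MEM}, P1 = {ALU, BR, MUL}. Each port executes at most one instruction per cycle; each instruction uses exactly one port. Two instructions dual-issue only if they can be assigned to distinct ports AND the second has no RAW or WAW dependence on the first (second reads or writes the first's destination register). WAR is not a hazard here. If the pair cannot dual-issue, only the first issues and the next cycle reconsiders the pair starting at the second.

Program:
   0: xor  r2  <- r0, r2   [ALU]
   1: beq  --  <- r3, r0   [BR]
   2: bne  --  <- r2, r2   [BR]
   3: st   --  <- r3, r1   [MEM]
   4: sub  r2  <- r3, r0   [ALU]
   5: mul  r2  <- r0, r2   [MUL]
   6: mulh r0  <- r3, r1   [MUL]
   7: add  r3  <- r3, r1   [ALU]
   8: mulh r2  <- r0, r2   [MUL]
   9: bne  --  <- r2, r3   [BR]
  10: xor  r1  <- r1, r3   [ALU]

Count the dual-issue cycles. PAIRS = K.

PAIRS = 4

#0 head=0: xor.ALU beq.BR i0,i1 dual
#1 head=2: bne.BR st.MEM i2,i3 dual
#2 head=4: sub.ALU i4 RAW+WAW r2
#3 head=5: mul.MUL i5 no-port MUL/MUL
#4 head=6: mulh.MUL add.ALU i6,i7 dual
#5 head=8: mulh.MUL i8 no-port MUL/BR
#6 head=9: bne.BR xor.ALU i9,i10 dual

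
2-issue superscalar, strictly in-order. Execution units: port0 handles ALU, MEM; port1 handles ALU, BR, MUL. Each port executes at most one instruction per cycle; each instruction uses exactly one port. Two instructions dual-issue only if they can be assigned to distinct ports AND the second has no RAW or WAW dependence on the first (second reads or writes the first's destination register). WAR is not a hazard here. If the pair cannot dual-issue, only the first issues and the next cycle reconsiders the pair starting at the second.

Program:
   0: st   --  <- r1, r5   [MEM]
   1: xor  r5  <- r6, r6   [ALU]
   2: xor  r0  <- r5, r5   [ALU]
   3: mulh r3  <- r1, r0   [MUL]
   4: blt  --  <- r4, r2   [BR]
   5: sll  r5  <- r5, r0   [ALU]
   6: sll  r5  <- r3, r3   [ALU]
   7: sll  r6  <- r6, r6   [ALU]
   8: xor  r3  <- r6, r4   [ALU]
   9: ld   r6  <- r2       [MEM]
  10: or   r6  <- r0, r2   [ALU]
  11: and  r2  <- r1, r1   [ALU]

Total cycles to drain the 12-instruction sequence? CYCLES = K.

CYCLES = 7

0. st.MEM xor.ALU @i0&i1  | 2-wide
1. xor.ALU @i2  | RAW r0
2. mulh.MUL @i3  | no-port MUL/BR
3. blt.BR sll.ALU @i4&i5  | 2-wide
4. sll.ALU sll.ALU @i6&i7  | 2-wide
5. xor.ALU ld.MEM @i8&i9  | 2-wide
6. or.ALU and.ALU @i10&i11  | 2-wide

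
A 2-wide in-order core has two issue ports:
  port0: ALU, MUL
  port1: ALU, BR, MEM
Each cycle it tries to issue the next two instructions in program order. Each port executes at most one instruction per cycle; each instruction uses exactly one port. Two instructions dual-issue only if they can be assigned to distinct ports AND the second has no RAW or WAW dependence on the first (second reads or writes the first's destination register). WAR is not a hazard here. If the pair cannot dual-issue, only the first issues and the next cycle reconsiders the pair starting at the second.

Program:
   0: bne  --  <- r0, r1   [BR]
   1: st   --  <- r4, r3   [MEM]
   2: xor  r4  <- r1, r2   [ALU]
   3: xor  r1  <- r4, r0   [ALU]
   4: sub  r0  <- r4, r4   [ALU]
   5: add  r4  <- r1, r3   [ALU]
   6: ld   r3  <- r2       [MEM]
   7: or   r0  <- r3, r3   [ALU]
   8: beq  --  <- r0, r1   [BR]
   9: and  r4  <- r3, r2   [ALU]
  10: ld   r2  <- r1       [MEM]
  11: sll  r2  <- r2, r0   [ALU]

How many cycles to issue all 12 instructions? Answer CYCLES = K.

c0: i0 bne  no-port BR/MEM
c1: i1+i2 st;xor  pair
c2: i3+i4 xor;sub  pair
c3: i5+i6 add;ld  pair
c4: i7 or  RAW r0
c5: i8+i9 beq;and  pair
c6: i10 ld  RAW+WAW r2
c7: i11 sll  tail

CYCLES = 8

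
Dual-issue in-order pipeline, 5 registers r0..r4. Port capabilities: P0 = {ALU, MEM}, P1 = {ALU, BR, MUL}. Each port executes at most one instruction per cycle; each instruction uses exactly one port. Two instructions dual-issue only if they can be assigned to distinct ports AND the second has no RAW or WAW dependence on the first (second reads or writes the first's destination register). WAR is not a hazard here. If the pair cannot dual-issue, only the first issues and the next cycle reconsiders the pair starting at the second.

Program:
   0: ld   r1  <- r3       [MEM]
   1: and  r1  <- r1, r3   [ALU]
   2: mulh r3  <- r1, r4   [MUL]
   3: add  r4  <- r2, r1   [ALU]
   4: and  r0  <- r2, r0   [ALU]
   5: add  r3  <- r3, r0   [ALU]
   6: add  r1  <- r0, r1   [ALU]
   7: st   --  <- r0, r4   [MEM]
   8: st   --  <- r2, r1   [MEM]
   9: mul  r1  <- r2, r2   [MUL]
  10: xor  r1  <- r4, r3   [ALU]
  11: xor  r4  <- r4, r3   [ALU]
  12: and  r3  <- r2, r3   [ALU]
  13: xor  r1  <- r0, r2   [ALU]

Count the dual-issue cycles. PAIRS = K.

PAIRS = 5

  cy0 -> i0 (ld) RAW+WAW r1
  cy1 -> i1 (and) RAW r1
  cy2 -> i2&i3 (mulh add) dual
  cy3 -> i4 (and) RAW r0
  cy4 -> i5&i6 (add add) dual
  cy5 -> i7 (st) no-port MEM/MEM
  cy6 -> i8&i9 (st mul) dual
  cy7 -> i10&i11 (xor xor) dual
  cy8 -> i12&i13 (and xor) dual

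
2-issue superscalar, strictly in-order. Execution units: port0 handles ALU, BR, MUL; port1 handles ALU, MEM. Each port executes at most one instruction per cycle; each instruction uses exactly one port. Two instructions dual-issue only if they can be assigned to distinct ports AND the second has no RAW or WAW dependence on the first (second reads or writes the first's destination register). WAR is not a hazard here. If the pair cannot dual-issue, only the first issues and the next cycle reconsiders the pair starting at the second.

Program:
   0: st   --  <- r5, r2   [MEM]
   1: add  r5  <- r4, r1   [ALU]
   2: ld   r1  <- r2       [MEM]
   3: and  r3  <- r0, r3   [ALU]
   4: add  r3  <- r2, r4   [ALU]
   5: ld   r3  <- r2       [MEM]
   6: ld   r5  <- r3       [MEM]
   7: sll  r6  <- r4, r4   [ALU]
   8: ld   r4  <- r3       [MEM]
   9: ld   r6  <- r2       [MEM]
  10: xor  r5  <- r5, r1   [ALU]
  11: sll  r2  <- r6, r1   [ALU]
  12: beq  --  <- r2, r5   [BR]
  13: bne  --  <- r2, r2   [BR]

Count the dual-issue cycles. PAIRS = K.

PAIRS = 4

#0 head=0: st+add i0/i1 pair
#1 head=2: ld+and i2/i3 pair
#2 head=4: add i4 WAW r3
#3 head=5: ld i5 no-port MEM/MEM
#4 head=6: ld+sll i6/i7 pair
#5 head=8: ld i8 no-port MEM/MEM
#6 head=9: ld+xor i9/i10 pair
#7 head=11: sll i11 RAW r2
#8 head=12: beq i12 no-port BR/BR
#9 head=13: bne i13 tail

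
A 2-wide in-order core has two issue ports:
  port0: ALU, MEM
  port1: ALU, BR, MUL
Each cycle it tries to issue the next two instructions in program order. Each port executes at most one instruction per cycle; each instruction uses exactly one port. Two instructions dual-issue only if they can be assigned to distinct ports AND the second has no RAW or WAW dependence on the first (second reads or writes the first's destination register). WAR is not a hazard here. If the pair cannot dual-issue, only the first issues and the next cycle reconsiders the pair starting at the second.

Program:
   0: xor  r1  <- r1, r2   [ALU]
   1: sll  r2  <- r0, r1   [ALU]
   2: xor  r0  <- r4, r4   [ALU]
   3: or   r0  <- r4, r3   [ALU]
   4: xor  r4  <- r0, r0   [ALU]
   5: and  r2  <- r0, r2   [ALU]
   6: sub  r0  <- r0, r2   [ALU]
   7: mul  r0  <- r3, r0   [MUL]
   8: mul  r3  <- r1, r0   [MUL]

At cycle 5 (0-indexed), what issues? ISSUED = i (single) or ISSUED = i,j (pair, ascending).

ISSUED = 7

  cy0 -> i0 (xor) RAW r1
  cy1 -> i1&i2 (sll;xor) dual
  cy2 -> i3 (or) RAW r0
  cy3 -> i4&i5 (xor;and) dual
  cy4 -> i6 (sub) RAW+WAW r0
  cy5 -> i7 (mul) no-port MUL/MUL
  cy6 -> i8 (mul) tail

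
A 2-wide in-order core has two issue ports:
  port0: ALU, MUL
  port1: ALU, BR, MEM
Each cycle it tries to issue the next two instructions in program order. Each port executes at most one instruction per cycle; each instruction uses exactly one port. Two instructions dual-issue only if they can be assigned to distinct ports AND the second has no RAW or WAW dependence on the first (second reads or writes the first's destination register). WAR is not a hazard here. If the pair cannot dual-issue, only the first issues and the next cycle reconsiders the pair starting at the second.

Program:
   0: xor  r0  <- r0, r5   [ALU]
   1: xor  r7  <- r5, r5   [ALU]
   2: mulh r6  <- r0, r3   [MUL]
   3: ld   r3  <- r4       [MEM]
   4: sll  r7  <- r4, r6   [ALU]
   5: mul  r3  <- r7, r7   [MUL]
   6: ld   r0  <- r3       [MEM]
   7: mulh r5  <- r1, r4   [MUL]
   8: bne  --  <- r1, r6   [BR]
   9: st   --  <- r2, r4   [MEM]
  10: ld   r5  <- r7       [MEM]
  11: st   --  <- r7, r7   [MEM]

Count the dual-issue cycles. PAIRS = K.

#0 head=0: xor;xor i0&i1 2-wide
#1 head=2: mulh;ld i2&i3 2-wide
#2 head=4: sll i4 RAW r7
#3 head=5: mul i5 RAW r3
#4 head=6: ld;mulh i6&i7 2-wide
#5 head=8: bne i8 no-port BR/MEM
#6 head=9: st i9 no-port MEM/MEM
#7 head=10: ld i10 no-port MEM/MEM
#8 head=11: st i11 tail

PAIRS = 3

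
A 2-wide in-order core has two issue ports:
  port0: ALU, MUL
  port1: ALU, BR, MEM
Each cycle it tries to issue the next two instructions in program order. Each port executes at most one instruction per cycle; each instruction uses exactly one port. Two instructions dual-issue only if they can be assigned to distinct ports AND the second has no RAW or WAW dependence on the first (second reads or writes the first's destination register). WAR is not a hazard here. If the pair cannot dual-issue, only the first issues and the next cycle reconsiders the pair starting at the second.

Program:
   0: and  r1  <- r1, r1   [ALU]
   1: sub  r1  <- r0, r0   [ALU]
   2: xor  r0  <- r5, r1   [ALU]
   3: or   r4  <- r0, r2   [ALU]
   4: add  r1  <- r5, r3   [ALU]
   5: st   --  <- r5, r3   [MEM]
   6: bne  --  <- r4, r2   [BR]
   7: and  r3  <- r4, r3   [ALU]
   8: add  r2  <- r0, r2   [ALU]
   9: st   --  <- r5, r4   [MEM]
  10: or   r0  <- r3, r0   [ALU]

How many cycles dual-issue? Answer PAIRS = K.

0. and @i0  | WAW r1
1. sub @i1  | RAW r1
2. xor @i2  | RAW r0
3. or/add @i3+i4  | pair
4. st @i5  | no-port MEM/BR
5. bne/and @i6+i7  | pair
6. add/st @i8+i9  | pair
7. or @i10  | tail

PAIRS = 3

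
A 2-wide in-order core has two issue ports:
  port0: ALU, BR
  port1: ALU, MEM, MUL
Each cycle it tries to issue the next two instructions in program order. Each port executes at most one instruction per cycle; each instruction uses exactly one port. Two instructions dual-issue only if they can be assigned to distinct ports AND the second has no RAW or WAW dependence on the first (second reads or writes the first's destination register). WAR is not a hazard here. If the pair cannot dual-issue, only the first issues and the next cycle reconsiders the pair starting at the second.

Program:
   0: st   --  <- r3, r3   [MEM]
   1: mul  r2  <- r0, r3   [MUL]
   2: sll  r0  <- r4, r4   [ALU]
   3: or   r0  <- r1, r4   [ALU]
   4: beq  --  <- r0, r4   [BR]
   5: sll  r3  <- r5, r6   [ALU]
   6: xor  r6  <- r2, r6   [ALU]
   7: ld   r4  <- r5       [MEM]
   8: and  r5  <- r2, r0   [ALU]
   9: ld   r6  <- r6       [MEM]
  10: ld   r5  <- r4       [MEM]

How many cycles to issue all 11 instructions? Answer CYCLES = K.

CYCLES = 7

#0 head=0: st.MEM i0 no-port MEM/MUL
#1 head=1: mul.MUL sll.ALU i1,i2 2-wide
#2 head=3: or.ALU i3 RAW r0
#3 head=4: beq.BR sll.ALU i4,i5 2-wide
#4 head=6: xor.ALU ld.MEM i6,i7 2-wide
#5 head=8: and.ALU ld.MEM i8,i9 2-wide
#6 head=10: ld.MEM i10 tail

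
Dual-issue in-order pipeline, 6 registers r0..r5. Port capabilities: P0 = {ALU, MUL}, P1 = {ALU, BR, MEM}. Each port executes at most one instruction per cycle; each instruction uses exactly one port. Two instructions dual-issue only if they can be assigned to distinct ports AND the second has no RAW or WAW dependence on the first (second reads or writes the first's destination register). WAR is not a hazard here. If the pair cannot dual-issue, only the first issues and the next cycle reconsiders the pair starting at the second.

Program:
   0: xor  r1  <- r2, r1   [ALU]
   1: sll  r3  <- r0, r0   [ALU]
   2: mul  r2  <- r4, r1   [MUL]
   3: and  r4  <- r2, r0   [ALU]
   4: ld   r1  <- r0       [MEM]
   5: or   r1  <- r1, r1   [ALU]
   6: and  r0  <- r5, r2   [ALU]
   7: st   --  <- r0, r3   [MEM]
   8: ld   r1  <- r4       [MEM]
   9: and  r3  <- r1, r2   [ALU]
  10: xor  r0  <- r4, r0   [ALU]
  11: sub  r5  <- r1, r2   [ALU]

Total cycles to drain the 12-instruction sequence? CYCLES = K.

[0] i0,i1  xor sll  -- 2-wide
[1] i2  mul  -- RAW r2
[2] i3,i4  and ld  -- 2-wide
[3] i5,i6  or and  -- 2-wide
[4] i7  st  -- no-port MEM/MEM
[5] i8  ld  -- RAW r1
[6] i9,i10  and xor  -- 2-wide
[7] i11  sub  -- tail

CYCLES = 8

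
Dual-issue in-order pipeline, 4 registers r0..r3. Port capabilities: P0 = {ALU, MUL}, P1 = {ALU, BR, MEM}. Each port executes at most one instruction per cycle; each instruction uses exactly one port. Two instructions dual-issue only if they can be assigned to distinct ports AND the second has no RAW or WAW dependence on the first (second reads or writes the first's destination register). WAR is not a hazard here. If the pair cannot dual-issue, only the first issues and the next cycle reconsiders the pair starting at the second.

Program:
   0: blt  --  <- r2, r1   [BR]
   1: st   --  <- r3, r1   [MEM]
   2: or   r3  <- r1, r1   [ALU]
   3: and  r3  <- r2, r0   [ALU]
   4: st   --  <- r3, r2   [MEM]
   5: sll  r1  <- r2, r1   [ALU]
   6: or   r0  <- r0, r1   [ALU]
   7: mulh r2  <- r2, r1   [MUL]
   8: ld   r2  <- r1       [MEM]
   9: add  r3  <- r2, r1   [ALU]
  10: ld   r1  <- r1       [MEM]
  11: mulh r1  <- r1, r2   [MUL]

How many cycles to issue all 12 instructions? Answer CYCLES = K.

CYCLES = 8

#0 head=0: blt.BR i0 no-port BR/MEM
#1 head=1: st.MEM/or.ALU i1,i2 2-wide
#2 head=3: and.ALU i3 RAW r3
#3 head=4: st.MEM/sll.ALU i4,i5 2-wide
#4 head=6: or.ALU/mulh.MUL i6,i7 2-wide
#5 head=8: ld.MEM i8 RAW r2
#6 head=9: add.ALU/ld.MEM i9,i10 2-wide
#7 head=11: mulh.MUL i11 tail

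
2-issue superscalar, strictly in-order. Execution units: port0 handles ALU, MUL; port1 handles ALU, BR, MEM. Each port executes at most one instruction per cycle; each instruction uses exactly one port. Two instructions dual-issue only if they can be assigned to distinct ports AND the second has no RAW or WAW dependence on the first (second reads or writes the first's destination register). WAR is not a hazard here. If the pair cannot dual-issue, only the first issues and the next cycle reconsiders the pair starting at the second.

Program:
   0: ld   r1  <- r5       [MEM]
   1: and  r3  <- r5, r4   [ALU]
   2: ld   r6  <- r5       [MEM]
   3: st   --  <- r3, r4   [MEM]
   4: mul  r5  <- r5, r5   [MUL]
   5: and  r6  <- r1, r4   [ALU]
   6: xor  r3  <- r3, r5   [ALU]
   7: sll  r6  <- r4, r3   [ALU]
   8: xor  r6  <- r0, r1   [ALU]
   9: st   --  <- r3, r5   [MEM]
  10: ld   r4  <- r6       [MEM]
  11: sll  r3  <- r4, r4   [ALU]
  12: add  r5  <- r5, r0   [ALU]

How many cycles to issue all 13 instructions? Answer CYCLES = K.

[0] i0+i1  ld.MEM+and.ALU  -- 2-wide
[1] i2  ld.MEM  -- no-port MEM/MEM
[2] i3+i4  st.MEM+mul.MUL  -- 2-wide
[3] i5+i6  and.ALU+xor.ALU  -- 2-wide
[4] i7  sll.ALU  -- WAW r6
[5] i8+i9  xor.ALU+st.MEM  -- 2-wide
[6] i10  ld.MEM  -- RAW r4
[7] i11+i12  sll.ALU+add.ALU  -- 2-wide

CYCLES = 8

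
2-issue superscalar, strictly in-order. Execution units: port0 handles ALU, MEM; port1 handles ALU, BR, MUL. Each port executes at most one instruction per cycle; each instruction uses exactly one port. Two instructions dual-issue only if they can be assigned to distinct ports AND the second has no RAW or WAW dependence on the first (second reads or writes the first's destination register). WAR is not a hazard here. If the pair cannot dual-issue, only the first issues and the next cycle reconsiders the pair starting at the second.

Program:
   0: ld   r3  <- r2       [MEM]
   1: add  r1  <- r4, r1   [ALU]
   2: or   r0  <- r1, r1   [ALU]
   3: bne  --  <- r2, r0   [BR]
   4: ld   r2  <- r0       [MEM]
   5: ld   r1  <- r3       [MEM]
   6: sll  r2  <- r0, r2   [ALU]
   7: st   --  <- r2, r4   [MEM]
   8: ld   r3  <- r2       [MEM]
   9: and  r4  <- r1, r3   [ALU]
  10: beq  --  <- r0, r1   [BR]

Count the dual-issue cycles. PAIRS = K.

PAIRS = 4

  cy0 -> i0+i1 (ld/add) dual
  cy1 -> i2 (or) RAW r0
  cy2 -> i3+i4 (bne/ld) dual
  cy3 -> i5+i6 (ld/sll) dual
  cy4 -> i7 (st) no-port MEM/MEM
  cy5 -> i8 (ld) RAW r3
  cy6 -> i9+i10 (and/beq) dual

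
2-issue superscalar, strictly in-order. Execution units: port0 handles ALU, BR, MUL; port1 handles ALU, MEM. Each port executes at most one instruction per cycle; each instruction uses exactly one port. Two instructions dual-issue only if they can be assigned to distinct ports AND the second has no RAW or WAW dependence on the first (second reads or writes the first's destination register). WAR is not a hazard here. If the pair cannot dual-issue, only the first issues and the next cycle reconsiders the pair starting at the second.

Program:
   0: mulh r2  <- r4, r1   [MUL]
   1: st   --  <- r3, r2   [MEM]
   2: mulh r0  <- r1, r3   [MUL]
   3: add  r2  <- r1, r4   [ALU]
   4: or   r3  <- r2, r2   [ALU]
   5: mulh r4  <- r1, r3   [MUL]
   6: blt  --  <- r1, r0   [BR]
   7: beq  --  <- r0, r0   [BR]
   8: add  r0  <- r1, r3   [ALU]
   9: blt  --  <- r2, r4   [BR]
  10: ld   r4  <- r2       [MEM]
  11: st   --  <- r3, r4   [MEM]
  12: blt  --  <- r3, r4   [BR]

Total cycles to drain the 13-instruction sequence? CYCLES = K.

0. mulh.MUL @i0  | RAW r2
1. st.MEM;mulh.MUL @i1&i2  | pair
2. add.ALU @i3  | RAW r2
3. or.ALU @i4  | RAW r3
4. mulh.MUL @i5  | no-port MUL/BR
5. blt.BR @i6  | no-port BR/BR
6. beq.BR;add.ALU @i7&i8  | pair
7. blt.BR;ld.MEM @i9&i10  | pair
8. st.MEM;blt.BR @i11&i12  | pair

CYCLES = 9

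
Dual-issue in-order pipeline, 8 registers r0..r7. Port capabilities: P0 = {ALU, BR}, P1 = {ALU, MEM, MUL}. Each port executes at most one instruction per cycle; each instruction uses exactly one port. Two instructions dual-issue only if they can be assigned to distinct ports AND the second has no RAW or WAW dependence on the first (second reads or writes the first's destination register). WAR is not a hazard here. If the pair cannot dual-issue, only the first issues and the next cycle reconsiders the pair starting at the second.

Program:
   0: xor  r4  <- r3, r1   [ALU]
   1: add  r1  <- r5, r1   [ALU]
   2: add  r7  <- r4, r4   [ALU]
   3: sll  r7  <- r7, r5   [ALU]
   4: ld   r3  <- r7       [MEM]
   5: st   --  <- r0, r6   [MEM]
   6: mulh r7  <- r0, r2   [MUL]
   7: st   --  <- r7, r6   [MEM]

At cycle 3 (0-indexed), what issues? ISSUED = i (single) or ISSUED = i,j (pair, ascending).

ISSUED = 4

[0] i0+i1  xor/add  -- pair
[1] i2  add  -- RAW+WAW r7
[2] i3  sll  -- RAW r7
[3] i4  ld  -- no-port MEM/MEM
[4] i5  st  -- no-port MEM/MUL
[5] i6  mulh  -- no-port MUL/MEM
[6] i7  st  -- tail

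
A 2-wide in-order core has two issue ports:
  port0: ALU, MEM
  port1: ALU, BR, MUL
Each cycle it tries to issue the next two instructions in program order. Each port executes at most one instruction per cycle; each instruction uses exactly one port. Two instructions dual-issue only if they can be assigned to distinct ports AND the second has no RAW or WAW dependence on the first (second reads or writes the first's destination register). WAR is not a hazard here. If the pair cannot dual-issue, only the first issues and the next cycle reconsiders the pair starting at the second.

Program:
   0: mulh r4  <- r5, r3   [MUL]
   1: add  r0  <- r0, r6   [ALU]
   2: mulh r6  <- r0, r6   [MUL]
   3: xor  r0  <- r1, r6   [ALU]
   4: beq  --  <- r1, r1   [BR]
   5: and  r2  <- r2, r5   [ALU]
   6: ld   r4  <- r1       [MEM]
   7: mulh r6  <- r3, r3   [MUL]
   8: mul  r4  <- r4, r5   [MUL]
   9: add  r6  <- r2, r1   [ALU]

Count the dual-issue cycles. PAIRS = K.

c0: i0&i1 mulh.MUL add.ALU  2-wide
c1: i2 mulh.MUL  RAW r6
c2: i3&i4 xor.ALU beq.BR  2-wide
c3: i5&i6 and.ALU ld.MEM  2-wide
c4: i7 mulh.MUL  no-port MUL/MUL
c5: i8&i9 mul.MUL add.ALU  2-wide

PAIRS = 4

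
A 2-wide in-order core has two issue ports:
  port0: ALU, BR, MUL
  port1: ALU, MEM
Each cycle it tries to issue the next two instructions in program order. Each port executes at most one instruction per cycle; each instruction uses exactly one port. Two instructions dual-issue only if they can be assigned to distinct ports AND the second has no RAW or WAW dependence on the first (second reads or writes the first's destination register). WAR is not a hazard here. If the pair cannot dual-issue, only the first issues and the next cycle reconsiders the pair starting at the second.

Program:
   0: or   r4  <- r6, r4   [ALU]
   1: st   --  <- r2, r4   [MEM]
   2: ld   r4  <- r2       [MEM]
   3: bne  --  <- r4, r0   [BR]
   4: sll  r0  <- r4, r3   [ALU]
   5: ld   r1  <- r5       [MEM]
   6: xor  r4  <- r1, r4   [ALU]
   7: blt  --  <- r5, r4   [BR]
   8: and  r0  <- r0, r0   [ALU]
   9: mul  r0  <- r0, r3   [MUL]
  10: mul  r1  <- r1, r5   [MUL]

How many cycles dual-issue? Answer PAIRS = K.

PAIRS = 2

c0: i0 or.ALU  RAW r4
c1: i1 st.MEM  no-port MEM/MEM
c2: i2 ld.MEM  RAW r4
c3: i3,i4 bne.BR/sll.ALU  dual
c4: i5 ld.MEM  RAW r1
c5: i6 xor.ALU  RAW r4
c6: i7,i8 blt.BR/and.ALU  dual
c7: i9 mul.MUL  no-port MUL/MUL
c8: i10 mul.MUL  tail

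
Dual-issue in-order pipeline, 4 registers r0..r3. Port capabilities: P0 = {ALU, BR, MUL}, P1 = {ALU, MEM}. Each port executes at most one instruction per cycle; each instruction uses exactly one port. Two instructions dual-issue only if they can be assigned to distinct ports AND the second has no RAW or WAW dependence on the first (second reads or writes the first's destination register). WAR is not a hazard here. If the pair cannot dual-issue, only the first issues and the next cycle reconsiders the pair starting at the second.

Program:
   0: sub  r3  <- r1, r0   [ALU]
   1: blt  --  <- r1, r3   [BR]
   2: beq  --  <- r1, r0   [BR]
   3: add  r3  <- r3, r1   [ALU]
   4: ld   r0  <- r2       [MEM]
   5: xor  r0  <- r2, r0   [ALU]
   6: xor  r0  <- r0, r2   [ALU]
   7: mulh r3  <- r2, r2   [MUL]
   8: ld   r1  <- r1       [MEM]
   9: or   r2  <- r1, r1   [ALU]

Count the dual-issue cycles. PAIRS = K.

[0] i0  sub.ALU  -- RAW r3
[1] i1  blt.BR  -- no-port BR/BR
[2] i2/i3  beq.BR/add.ALU  -- 2-wide
[3] i4  ld.MEM  -- RAW+WAW r0
[4] i5  xor.ALU  -- RAW+WAW r0
[5] i6/i7  xor.ALU/mulh.MUL  -- 2-wide
[6] i8  ld.MEM  -- RAW r1
[7] i9  or.ALU  -- tail

PAIRS = 2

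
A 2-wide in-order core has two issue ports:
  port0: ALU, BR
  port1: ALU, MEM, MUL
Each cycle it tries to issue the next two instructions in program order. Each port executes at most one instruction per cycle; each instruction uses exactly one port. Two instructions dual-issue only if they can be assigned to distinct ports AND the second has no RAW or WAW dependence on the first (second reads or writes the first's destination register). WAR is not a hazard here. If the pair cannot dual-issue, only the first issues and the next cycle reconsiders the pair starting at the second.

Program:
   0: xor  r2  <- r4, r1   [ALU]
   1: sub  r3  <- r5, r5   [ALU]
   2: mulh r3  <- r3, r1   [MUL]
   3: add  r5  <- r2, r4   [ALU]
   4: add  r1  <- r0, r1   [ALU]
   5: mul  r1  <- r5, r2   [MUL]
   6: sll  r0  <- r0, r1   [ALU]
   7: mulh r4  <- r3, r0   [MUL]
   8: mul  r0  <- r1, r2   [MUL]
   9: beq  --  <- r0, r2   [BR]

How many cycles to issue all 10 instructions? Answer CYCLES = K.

t=0 i0,i1:xor+sub ; dual
t=1 i2,i3:mulh+add ; dual
t=2 i4:add ; WAW r1
t=3 i5:mul ; RAW r1
t=4 i6:sll ; RAW r0
t=5 i7:mulh ; no-port MUL/MUL
t=6 i8:mul ; RAW r0
t=7 i9:beq ; tail

CYCLES = 8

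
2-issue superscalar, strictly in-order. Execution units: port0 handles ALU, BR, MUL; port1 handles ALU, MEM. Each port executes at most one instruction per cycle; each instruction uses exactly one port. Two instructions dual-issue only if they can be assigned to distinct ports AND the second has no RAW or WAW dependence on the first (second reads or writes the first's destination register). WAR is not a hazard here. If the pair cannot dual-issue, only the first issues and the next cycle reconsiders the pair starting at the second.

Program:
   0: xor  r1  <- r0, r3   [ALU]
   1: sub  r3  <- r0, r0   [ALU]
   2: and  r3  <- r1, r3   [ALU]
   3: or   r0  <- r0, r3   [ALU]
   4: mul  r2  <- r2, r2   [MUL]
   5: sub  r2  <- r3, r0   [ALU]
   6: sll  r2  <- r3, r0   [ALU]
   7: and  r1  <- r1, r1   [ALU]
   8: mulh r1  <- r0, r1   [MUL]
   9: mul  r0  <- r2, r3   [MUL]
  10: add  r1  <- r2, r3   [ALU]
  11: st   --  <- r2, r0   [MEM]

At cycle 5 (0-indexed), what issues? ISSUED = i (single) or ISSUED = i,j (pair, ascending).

ISSUED = 8

  cy0 -> i0,i1 (xor sub) pair
  cy1 -> i2 (and) RAW r3
  cy2 -> i3,i4 (or mul) pair
  cy3 -> i5 (sub) WAW r2
  cy4 -> i6,i7 (sll and) pair
  cy5 -> i8 (mulh) no-port MUL/MUL
  cy6 -> i9,i10 (mul add) pair
  cy7 -> i11 (st) tail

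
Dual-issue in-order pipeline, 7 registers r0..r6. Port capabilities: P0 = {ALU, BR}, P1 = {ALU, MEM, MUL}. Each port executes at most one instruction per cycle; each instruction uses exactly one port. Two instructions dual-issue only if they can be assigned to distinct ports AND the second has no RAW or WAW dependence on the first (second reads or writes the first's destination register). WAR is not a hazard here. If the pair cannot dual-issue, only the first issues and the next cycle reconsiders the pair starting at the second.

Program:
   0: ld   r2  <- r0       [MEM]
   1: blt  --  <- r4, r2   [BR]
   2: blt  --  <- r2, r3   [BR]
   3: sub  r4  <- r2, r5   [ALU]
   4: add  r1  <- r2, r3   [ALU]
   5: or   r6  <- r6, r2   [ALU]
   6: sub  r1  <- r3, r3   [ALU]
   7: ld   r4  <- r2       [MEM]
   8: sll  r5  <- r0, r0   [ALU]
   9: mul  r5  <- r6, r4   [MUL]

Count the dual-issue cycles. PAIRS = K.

PAIRS = 3

  cy0 -> i0 (ld) RAW r2
  cy1 -> i1 (blt) no-port BR/BR
  cy2 -> i2&i3 (blt/sub) dual
  cy3 -> i4&i5 (add/or) dual
  cy4 -> i6&i7 (sub/ld) dual
  cy5 -> i8 (sll) WAW r5
  cy6 -> i9 (mul) tail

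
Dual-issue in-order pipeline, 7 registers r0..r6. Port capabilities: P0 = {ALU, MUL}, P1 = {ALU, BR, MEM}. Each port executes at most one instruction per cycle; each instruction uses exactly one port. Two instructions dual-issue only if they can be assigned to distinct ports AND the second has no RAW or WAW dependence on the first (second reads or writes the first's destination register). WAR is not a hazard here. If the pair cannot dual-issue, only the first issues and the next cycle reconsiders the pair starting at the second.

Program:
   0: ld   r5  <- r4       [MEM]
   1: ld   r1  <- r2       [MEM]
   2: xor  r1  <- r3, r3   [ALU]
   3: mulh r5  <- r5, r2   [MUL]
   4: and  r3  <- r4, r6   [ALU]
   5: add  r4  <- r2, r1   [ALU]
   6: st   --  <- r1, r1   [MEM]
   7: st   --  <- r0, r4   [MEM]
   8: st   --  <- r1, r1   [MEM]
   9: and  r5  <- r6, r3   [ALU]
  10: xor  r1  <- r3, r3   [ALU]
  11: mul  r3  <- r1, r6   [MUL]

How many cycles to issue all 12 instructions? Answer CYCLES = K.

CYCLES = 9

[0] i0  ld  -- no-port MEM/MEM
[1] i1  ld  -- WAW r1
[2] i2/i3  xor/mulh  -- 2-wide
[3] i4/i5  and/add  -- 2-wide
[4] i6  st  -- no-port MEM/MEM
[5] i7  st  -- no-port MEM/MEM
[6] i8/i9  st/and  -- 2-wide
[7] i10  xor  -- RAW r1
[8] i11  mul  -- tail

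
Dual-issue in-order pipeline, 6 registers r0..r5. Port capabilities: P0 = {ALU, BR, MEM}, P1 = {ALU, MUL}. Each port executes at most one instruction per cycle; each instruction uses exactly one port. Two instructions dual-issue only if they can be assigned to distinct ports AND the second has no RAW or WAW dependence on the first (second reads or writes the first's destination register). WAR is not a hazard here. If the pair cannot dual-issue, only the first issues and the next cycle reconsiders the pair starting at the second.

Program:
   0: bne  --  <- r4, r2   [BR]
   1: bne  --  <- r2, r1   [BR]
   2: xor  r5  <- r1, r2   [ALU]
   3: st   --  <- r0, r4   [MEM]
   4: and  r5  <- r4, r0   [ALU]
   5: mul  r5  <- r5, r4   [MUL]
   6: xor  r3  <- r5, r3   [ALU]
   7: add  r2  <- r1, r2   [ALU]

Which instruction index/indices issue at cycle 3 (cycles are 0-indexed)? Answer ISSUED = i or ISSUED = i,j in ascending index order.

c0: i0 bne  no-port BR/BR
c1: i1/i2 bne;xor  pair
c2: i3/i4 st;and  pair
c3: i5 mul  RAW r5
c4: i6/i7 xor;add  pair

ISSUED = 5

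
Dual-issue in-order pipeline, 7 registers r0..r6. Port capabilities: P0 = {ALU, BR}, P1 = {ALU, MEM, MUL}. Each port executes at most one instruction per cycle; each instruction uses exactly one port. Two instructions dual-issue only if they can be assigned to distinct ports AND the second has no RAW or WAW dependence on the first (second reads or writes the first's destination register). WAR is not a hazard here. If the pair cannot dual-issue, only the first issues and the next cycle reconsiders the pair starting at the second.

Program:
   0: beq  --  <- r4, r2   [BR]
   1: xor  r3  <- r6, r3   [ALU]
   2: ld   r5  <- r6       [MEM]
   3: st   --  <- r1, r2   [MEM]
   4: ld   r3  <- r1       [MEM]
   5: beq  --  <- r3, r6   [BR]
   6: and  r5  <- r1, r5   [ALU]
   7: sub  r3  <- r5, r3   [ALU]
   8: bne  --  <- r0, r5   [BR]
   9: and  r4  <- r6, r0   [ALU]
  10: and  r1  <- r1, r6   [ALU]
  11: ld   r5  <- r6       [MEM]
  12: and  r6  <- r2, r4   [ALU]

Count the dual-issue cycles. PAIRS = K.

t=0 i0&i1:beq/xor ; 2-wide
t=1 i2:ld ; no-port MEM/MEM
t=2 i3:st ; no-port MEM/MEM
t=3 i4:ld ; RAW r3
t=4 i5&i6:beq/and ; 2-wide
t=5 i7&i8:sub/bne ; 2-wide
t=6 i9&i10:and/and ; 2-wide
t=7 i11&i12:ld/and ; 2-wide

PAIRS = 5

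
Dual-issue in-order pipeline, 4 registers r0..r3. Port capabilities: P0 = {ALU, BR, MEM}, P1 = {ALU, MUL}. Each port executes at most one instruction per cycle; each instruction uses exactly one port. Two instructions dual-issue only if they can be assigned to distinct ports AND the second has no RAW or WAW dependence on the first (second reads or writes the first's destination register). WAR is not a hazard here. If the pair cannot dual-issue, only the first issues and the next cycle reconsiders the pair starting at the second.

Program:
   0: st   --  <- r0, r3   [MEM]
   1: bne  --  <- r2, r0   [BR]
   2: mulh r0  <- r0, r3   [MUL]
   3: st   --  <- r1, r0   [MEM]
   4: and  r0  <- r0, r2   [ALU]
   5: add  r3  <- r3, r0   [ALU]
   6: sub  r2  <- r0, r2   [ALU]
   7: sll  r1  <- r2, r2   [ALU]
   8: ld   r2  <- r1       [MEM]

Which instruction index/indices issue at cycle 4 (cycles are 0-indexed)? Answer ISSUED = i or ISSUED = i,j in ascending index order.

ISSUED = 7

[0] i0  st  -- no-port MEM/BR
[1] i1,i2  bne mulh  -- 2-wide
[2] i3,i4  st and  -- 2-wide
[3] i5,i6  add sub  -- 2-wide
[4] i7  sll  -- RAW r1
[5] i8  ld  -- tail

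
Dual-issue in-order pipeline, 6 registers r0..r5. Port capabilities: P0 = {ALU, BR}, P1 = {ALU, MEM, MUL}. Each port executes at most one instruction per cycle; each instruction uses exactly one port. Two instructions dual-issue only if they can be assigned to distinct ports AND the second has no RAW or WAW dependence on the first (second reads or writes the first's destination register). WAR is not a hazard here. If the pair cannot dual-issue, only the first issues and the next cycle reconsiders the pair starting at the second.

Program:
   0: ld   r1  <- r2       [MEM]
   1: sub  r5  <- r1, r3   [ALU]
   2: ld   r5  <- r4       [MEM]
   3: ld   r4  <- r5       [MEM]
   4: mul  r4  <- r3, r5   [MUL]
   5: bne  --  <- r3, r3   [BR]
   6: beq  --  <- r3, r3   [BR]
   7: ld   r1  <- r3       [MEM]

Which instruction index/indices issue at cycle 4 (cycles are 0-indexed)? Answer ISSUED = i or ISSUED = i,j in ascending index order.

#0 head=0: ld i0 RAW r1
#1 head=1: sub i1 WAW r5
#2 head=2: ld i2 no-port MEM/MEM
#3 head=3: ld i3 no-port MEM/MUL
#4 head=4: mul bne i4+i5 2-wide
#5 head=6: beq ld i6+i7 2-wide

ISSUED = 4,5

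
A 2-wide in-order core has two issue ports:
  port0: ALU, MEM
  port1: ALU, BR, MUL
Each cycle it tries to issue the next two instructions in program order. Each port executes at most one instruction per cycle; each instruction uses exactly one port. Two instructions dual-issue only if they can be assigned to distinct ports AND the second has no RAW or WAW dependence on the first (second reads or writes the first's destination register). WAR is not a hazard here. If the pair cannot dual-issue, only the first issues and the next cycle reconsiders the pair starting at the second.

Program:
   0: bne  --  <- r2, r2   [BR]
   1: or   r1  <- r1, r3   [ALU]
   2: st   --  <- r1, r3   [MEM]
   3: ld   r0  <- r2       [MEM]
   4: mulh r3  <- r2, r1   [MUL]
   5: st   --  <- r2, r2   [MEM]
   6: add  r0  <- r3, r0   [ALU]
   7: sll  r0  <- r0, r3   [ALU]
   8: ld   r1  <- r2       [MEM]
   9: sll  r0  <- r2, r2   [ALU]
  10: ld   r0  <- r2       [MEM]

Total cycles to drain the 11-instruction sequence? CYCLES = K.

[0] i0,i1  bne+or  -- 2-wide
[1] i2  st  -- no-port MEM/MEM
[2] i3,i4  ld+mulh  -- 2-wide
[3] i5,i6  st+add  -- 2-wide
[4] i7,i8  sll+ld  -- 2-wide
[5] i9  sll  -- WAW r0
[6] i10  ld  -- tail

CYCLES = 7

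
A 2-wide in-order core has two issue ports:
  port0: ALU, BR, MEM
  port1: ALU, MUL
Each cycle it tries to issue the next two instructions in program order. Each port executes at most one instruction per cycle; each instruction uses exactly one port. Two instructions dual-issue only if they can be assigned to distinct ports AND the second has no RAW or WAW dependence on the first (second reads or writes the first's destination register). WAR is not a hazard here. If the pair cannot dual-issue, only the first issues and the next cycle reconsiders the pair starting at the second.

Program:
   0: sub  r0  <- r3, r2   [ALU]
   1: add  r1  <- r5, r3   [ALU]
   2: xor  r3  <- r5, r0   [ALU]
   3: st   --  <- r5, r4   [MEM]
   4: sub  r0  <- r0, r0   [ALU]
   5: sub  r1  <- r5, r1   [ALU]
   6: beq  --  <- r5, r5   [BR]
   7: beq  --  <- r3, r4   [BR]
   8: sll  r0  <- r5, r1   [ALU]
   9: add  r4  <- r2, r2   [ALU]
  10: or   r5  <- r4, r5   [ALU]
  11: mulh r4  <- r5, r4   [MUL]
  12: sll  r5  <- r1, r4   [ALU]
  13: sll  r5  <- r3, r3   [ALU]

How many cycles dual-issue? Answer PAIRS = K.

PAIRS = 4

#0 head=0: sub.ALU add.ALU i0+i1 2-wide
#1 head=2: xor.ALU st.MEM i2+i3 2-wide
#2 head=4: sub.ALU sub.ALU i4+i5 2-wide
#3 head=6: beq.BR i6 no-port BR/BR
#4 head=7: beq.BR sll.ALU i7+i8 2-wide
#5 head=9: add.ALU i9 RAW r4
#6 head=10: or.ALU i10 RAW r5
#7 head=11: mulh.MUL i11 RAW r4
#8 head=12: sll.ALU i12 WAW r5
#9 head=13: sll.ALU i13 tail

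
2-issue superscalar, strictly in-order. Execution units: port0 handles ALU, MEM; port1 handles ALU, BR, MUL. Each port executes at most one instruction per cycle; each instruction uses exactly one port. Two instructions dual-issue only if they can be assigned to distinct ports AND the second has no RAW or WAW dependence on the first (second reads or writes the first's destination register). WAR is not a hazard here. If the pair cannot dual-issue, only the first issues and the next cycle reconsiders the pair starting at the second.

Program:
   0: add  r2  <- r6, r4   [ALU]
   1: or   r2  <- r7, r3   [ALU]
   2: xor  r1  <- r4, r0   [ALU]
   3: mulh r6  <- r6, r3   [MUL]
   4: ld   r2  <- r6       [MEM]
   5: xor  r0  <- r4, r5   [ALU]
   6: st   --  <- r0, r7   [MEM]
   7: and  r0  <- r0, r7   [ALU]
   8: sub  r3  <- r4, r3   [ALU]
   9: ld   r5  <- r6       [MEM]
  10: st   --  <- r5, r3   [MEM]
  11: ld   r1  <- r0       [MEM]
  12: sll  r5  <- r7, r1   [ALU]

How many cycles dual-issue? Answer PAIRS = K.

PAIRS = 4

[0] i0  add  -- WAW r2
[1] i1&i2  or xor  -- 2-wide
[2] i3  mulh  -- RAW r6
[3] i4&i5  ld xor  -- 2-wide
[4] i6&i7  st and  -- 2-wide
[5] i8&i9  sub ld  -- 2-wide
[6] i10  st  -- no-port MEM/MEM
[7] i11  ld  -- RAW r1
[8] i12  sll  -- tail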